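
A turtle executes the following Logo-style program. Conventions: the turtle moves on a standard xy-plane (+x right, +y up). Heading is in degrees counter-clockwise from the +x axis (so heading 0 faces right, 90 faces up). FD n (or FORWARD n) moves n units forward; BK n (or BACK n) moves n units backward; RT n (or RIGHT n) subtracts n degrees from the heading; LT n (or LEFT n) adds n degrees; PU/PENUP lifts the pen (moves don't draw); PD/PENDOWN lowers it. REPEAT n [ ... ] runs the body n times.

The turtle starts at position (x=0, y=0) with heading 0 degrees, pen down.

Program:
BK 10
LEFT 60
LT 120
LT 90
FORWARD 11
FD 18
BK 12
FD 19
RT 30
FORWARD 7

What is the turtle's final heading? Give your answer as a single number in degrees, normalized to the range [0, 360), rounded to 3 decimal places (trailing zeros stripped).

Executing turtle program step by step:
Start: pos=(0,0), heading=0, pen down
BK 10: (0,0) -> (-10,0) [heading=0, draw]
LT 60: heading 0 -> 60
LT 120: heading 60 -> 180
LT 90: heading 180 -> 270
FD 11: (-10,0) -> (-10,-11) [heading=270, draw]
FD 18: (-10,-11) -> (-10,-29) [heading=270, draw]
BK 12: (-10,-29) -> (-10,-17) [heading=270, draw]
FD 19: (-10,-17) -> (-10,-36) [heading=270, draw]
RT 30: heading 270 -> 240
FD 7: (-10,-36) -> (-13.5,-42.062) [heading=240, draw]
Final: pos=(-13.5,-42.062), heading=240, 6 segment(s) drawn

Answer: 240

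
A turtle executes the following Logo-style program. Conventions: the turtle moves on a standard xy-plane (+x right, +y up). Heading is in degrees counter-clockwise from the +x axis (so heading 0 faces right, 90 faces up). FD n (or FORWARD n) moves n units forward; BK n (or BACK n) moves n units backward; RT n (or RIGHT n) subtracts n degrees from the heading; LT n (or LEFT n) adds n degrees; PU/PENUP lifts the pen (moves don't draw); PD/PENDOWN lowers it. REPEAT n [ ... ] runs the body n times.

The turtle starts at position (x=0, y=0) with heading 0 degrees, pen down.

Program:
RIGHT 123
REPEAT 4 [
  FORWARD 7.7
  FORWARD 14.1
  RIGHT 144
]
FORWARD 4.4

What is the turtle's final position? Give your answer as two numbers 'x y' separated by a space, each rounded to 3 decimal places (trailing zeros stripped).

Executing turtle program step by step:
Start: pos=(0,0), heading=0, pen down
RT 123: heading 0 -> 237
REPEAT 4 [
  -- iteration 1/4 --
  FD 7.7: (0,0) -> (-4.194,-6.458) [heading=237, draw]
  FD 14.1: (-4.194,-6.458) -> (-11.873,-18.283) [heading=237, draw]
  RT 144: heading 237 -> 93
  -- iteration 2/4 --
  FD 7.7: (-11.873,-18.283) -> (-12.276,-10.594) [heading=93, draw]
  FD 14.1: (-12.276,-10.594) -> (-13.014,3.487) [heading=93, draw]
  RT 144: heading 93 -> 309
  -- iteration 3/4 --
  FD 7.7: (-13.014,3.487) -> (-8.168,-2.497) [heading=309, draw]
  FD 14.1: (-8.168,-2.497) -> (0.705,-13.455) [heading=309, draw]
  RT 144: heading 309 -> 165
  -- iteration 4/4 --
  FD 7.7: (0.705,-13.455) -> (-6.732,-11.462) [heading=165, draw]
  FD 14.1: (-6.732,-11.462) -> (-20.352,-7.812) [heading=165, draw]
  RT 144: heading 165 -> 21
]
FD 4.4: (-20.352,-7.812) -> (-16.244,-6.236) [heading=21, draw]
Final: pos=(-16.244,-6.236), heading=21, 9 segment(s) drawn

Answer: -16.244 -6.236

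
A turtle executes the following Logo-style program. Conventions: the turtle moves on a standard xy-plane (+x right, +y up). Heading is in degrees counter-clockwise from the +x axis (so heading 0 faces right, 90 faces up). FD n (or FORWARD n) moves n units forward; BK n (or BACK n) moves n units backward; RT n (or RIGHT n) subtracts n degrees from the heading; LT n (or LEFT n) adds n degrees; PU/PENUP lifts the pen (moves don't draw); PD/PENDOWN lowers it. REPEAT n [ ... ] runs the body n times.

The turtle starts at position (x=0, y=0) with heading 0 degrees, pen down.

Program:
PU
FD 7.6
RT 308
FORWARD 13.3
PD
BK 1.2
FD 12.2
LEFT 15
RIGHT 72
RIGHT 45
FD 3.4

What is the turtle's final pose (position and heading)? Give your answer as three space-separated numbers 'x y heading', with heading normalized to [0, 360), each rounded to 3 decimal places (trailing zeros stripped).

Answer: 24.746 16.544 310

Derivation:
Executing turtle program step by step:
Start: pos=(0,0), heading=0, pen down
PU: pen up
FD 7.6: (0,0) -> (7.6,0) [heading=0, move]
RT 308: heading 0 -> 52
FD 13.3: (7.6,0) -> (15.788,10.481) [heading=52, move]
PD: pen down
BK 1.2: (15.788,10.481) -> (15.05,9.535) [heading=52, draw]
FD 12.2: (15.05,9.535) -> (22.561,19.149) [heading=52, draw]
LT 15: heading 52 -> 67
RT 72: heading 67 -> 355
RT 45: heading 355 -> 310
FD 3.4: (22.561,19.149) -> (24.746,16.544) [heading=310, draw]
Final: pos=(24.746,16.544), heading=310, 3 segment(s) drawn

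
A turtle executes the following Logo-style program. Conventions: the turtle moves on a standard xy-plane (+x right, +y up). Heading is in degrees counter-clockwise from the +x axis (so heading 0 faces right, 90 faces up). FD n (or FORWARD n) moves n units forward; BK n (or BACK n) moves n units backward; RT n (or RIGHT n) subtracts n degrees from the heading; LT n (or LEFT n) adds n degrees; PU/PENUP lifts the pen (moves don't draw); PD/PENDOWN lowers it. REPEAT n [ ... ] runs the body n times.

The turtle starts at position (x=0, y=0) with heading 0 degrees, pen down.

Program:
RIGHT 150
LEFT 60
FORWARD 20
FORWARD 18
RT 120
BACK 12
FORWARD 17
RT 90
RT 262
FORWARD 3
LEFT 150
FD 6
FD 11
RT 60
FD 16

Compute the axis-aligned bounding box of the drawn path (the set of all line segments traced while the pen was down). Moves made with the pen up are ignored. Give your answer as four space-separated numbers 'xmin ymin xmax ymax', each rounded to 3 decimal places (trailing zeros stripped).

Answer: -7.112 -62.607 10.392 0

Derivation:
Executing turtle program step by step:
Start: pos=(0,0), heading=0, pen down
RT 150: heading 0 -> 210
LT 60: heading 210 -> 270
FD 20: (0,0) -> (0,-20) [heading=270, draw]
FD 18: (0,-20) -> (0,-38) [heading=270, draw]
RT 120: heading 270 -> 150
BK 12: (0,-38) -> (10.392,-44) [heading=150, draw]
FD 17: (10.392,-44) -> (-4.33,-35.5) [heading=150, draw]
RT 90: heading 150 -> 60
RT 262: heading 60 -> 158
FD 3: (-4.33,-35.5) -> (-7.112,-34.376) [heading=158, draw]
LT 150: heading 158 -> 308
FD 6: (-7.112,-34.376) -> (-3.418,-39.104) [heading=308, draw]
FD 11: (-3.418,-39.104) -> (3.355,-47.772) [heading=308, draw]
RT 60: heading 308 -> 248
FD 16: (3.355,-47.772) -> (-2.639,-62.607) [heading=248, draw]
Final: pos=(-2.639,-62.607), heading=248, 8 segment(s) drawn

Segment endpoints: x in {-7.112, -4.33, -3.418, -2.639, 0, 0, 0, 3.355, 10.392}, y in {-62.607, -47.772, -44, -39.104, -38, -35.5, -34.376, -20, 0}
xmin=-7.112, ymin=-62.607, xmax=10.392, ymax=0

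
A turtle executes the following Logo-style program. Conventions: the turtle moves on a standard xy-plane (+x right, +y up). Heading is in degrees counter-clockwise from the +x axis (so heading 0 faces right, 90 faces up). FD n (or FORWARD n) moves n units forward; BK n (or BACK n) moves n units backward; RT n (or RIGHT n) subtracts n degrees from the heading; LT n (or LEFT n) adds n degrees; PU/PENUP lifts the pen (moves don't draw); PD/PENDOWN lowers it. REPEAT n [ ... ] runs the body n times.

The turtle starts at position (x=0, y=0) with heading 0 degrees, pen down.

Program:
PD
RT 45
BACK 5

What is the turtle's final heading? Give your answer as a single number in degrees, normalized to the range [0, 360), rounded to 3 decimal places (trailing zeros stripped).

Answer: 315

Derivation:
Executing turtle program step by step:
Start: pos=(0,0), heading=0, pen down
PD: pen down
RT 45: heading 0 -> 315
BK 5: (0,0) -> (-3.536,3.536) [heading=315, draw]
Final: pos=(-3.536,3.536), heading=315, 1 segment(s) drawn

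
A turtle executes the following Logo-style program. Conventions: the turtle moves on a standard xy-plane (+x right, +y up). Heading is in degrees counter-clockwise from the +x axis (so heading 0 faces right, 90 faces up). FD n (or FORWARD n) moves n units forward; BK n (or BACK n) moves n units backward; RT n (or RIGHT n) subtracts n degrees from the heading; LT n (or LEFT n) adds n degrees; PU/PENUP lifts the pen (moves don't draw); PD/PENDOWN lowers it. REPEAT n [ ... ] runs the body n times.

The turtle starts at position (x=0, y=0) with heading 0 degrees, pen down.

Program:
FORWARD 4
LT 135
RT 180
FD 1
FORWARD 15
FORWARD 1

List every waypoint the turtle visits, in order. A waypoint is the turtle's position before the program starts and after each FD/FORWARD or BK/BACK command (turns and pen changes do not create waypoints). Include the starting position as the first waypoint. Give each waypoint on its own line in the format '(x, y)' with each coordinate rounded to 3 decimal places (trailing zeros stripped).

Executing turtle program step by step:
Start: pos=(0,0), heading=0, pen down
FD 4: (0,0) -> (4,0) [heading=0, draw]
LT 135: heading 0 -> 135
RT 180: heading 135 -> 315
FD 1: (4,0) -> (4.707,-0.707) [heading=315, draw]
FD 15: (4.707,-0.707) -> (15.314,-11.314) [heading=315, draw]
FD 1: (15.314,-11.314) -> (16.021,-12.021) [heading=315, draw]
Final: pos=(16.021,-12.021), heading=315, 4 segment(s) drawn
Waypoints (5 total):
(0, 0)
(4, 0)
(4.707, -0.707)
(15.314, -11.314)
(16.021, -12.021)

Answer: (0, 0)
(4, 0)
(4.707, -0.707)
(15.314, -11.314)
(16.021, -12.021)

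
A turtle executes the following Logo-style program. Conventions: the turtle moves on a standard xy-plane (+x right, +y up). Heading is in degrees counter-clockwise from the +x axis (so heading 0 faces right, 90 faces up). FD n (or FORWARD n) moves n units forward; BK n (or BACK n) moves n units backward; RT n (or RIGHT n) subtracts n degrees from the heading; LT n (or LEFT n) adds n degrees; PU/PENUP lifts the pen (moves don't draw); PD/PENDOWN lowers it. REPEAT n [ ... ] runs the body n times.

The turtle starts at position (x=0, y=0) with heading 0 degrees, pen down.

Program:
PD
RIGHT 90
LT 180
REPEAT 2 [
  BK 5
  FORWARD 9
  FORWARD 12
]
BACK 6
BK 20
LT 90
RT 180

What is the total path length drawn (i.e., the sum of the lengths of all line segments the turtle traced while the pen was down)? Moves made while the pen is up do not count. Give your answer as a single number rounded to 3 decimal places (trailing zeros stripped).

Executing turtle program step by step:
Start: pos=(0,0), heading=0, pen down
PD: pen down
RT 90: heading 0 -> 270
LT 180: heading 270 -> 90
REPEAT 2 [
  -- iteration 1/2 --
  BK 5: (0,0) -> (0,-5) [heading=90, draw]
  FD 9: (0,-5) -> (0,4) [heading=90, draw]
  FD 12: (0,4) -> (0,16) [heading=90, draw]
  -- iteration 2/2 --
  BK 5: (0,16) -> (0,11) [heading=90, draw]
  FD 9: (0,11) -> (0,20) [heading=90, draw]
  FD 12: (0,20) -> (0,32) [heading=90, draw]
]
BK 6: (0,32) -> (0,26) [heading=90, draw]
BK 20: (0,26) -> (0,6) [heading=90, draw]
LT 90: heading 90 -> 180
RT 180: heading 180 -> 0
Final: pos=(0,6), heading=0, 8 segment(s) drawn

Segment lengths:
  seg 1: (0,0) -> (0,-5), length = 5
  seg 2: (0,-5) -> (0,4), length = 9
  seg 3: (0,4) -> (0,16), length = 12
  seg 4: (0,16) -> (0,11), length = 5
  seg 5: (0,11) -> (0,20), length = 9
  seg 6: (0,20) -> (0,32), length = 12
  seg 7: (0,32) -> (0,26), length = 6
  seg 8: (0,26) -> (0,6), length = 20
Total = 78

Answer: 78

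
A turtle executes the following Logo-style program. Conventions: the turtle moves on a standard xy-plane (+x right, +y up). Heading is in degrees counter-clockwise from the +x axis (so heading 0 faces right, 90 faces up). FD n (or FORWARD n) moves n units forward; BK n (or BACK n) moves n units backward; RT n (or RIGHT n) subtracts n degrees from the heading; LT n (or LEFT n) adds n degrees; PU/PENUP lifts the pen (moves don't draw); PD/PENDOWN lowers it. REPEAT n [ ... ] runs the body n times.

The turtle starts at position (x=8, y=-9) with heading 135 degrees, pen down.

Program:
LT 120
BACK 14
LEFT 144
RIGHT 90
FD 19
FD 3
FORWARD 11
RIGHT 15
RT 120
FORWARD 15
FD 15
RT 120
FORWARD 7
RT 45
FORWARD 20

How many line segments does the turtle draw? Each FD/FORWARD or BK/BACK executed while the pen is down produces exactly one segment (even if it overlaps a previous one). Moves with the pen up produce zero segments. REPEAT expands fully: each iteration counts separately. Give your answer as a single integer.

Answer: 8

Derivation:
Executing turtle program step by step:
Start: pos=(8,-9), heading=135, pen down
LT 120: heading 135 -> 255
BK 14: (8,-9) -> (11.623,4.523) [heading=255, draw]
LT 144: heading 255 -> 39
RT 90: heading 39 -> 309
FD 19: (11.623,4.523) -> (23.581,-10.243) [heading=309, draw]
FD 3: (23.581,-10.243) -> (25.469,-12.574) [heading=309, draw]
FD 11: (25.469,-12.574) -> (32.391,-21.123) [heading=309, draw]
RT 15: heading 309 -> 294
RT 120: heading 294 -> 174
FD 15: (32.391,-21.123) -> (17.473,-19.555) [heading=174, draw]
FD 15: (17.473,-19.555) -> (2.555,-17.987) [heading=174, draw]
RT 120: heading 174 -> 54
FD 7: (2.555,-17.987) -> (6.67,-12.324) [heading=54, draw]
RT 45: heading 54 -> 9
FD 20: (6.67,-12.324) -> (26.424,-9.195) [heading=9, draw]
Final: pos=(26.424,-9.195), heading=9, 8 segment(s) drawn
Segments drawn: 8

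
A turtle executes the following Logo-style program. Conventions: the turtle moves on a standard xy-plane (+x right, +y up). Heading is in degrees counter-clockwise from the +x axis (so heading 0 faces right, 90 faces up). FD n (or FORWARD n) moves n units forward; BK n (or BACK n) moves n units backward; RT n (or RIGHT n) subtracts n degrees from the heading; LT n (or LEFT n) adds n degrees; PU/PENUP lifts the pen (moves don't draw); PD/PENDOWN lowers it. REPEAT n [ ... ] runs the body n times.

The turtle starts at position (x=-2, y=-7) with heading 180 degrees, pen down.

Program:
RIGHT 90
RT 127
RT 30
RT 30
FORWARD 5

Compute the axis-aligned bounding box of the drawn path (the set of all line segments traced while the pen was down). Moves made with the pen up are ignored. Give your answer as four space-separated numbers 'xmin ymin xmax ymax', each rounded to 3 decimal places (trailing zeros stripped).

Answer: -2.609 -11.963 -2 -7

Derivation:
Executing turtle program step by step:
Start: pos=(-2,-7), heading=180, pen down
RT 90: heading 180 -> 90
RT 127: heading 90 -> 323
RT 30: heading 323 -> 293
RT 30: heading 293 -> 263
FD 5: (-2,-7) -> (-2.609,-11.963) [heading=263, draw]
Final: pos=(-2.609,-11.963), heading=263, 1 segment(s) drawn

Segment endpoints: x in {-2.609, -2}, y in {-11.963, -7}
xmin=-2.609, ymin=-11.963, xmax=-2, ymax=-7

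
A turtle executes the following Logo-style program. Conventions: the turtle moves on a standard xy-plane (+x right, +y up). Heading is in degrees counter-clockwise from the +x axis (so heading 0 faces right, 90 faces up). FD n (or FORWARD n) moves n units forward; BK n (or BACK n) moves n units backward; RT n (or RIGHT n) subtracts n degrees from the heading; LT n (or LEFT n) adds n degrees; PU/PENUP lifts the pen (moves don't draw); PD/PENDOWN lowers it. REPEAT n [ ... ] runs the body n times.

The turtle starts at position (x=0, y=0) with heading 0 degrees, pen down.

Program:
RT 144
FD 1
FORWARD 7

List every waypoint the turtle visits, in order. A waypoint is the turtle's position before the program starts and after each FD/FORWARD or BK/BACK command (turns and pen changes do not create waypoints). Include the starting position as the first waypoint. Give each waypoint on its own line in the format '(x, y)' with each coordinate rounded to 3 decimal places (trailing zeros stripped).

Executing turtle program step by step:
Start: pos=(0,0), heading=0, pen down
RT 144: heading 0 -> 216
FD 1: (0,0) -> (-0.809,-0.588) [heading=216, draw]
FD 7: (-0.809,-0.588) -> (-6.472,-4.702) [heading=216, draw]
Final: pos=(-6.472,-4.702), heading=216, 2 segment(s) drawn
Waypoints (3 total):
(0, 0)
(-0.809, -0.588)
(-6.472, -4.702)

Answer: (0, 0)
(-0.809, -0.588)
(-6.472, -4.702)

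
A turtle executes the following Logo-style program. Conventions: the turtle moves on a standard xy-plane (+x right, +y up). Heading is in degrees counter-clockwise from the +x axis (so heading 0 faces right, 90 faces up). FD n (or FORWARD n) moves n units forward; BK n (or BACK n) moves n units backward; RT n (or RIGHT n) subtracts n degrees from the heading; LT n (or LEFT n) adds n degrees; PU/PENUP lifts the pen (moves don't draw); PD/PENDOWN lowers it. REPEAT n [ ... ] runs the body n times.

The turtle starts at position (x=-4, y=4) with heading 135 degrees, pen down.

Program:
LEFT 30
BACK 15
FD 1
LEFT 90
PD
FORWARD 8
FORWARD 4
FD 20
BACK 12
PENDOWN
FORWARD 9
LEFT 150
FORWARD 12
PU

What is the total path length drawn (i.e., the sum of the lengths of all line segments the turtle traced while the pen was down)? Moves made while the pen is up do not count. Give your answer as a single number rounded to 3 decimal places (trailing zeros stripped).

Executing turtle program step by step:
Start: pos=(-4,4), heading=135, pen down
LT 30: heading 135 -> 165
BK 15: (-4,4) -> (10.489,0.118) [heading=165, draw]
FD 1: (10.489,0.118) -> (9.523,0.377) [heading=165, draw]
LT 90: heading 165 -> 255
PD: pen down
FD 8: (9.523,0.377) -> (7.452,-7.351) [heading=255, draw]
FD 4: (7.452,-7.351) -> (6.417,-11.215) [heading=255, draw]
FD 20: (6.417,-11.215) -> (1.241,-30.533) [heading=255, draw]
BK 12: (1.241,-30.533) -> (4.347,-18.942) [heading=255, draw]
PD: pen down
FD 9: (4.347,-18.942) -> (2.017,-27.635) [heading=255, draw]
LT 150: heading 255 -> 45
FD 12: (2.017,-27.635) -> (10.502,-19.15) [heading=45, draw]
PU: pen up
Final: pos=(10.502,-19.15), heading=45, 8 segment(s) drawn

Segment lengths:
  seg 1: (-4,4) -> (10.489,0.118), length = 15
  seg 2: (10.489,0.118) -> (9.523,0.377), length = 1
  seg 3: (9.523,0.377) -> (7.452,-7.351), length = 8
  seg 4: (7.452,-7.351) -> (6.417,-11.215), length = 4
  seg 5: (6.417,-11.215) -> (1.241,-30.533), length = 20
  seg 6: (1.241,-30.533) -> (4.347,-18.942), length = 12
  seg 7: (4.347,-18.942) -> (2.017,-27.635), length = 9
  seg 8: (2.017,-27.635) -> (10.502,-19.15), length = 12
Total = 81

Answer: 81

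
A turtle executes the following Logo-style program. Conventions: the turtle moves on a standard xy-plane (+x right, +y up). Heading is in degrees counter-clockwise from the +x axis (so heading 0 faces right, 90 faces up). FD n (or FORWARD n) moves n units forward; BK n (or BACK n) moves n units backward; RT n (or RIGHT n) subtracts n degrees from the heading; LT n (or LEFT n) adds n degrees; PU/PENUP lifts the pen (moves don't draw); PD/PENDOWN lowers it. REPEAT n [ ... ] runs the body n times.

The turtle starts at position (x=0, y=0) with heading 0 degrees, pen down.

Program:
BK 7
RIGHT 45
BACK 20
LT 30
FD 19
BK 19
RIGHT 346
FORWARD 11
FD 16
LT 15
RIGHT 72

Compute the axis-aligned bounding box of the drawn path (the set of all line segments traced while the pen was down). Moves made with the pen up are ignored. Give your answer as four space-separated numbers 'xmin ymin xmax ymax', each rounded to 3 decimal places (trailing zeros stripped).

Answer: -21.142 0 5.854 14.142

Derivation:
Executing turtle program step by step:
Start: pos=(0,0), heading=0, pen down
BK 7: (0,0) -> (-7,0) [heading=0, draw]
RT 45: heading 0 -> 315
BK 20: (-7,0) -> (-21.142,14.142) [heading=315, draw]
LT 30: heading 315 -> 345
FD 19: (-21.142,14.142) -> (-2.79,9.225) [heading=345, draw]
BK 19: (-2.79,9.225) -> (-21.142,14.142) [heading=345, draw]
RT 346: heading 345 -> 359
FD 11: (-21.142,14.142) -> (-10.144,13.95) [heading=359, draw]
FD 16: (-10.144,13.95) -> (5.854,13.671) [heading=359, draw]
LT 15: heading 359 -> 14
RT 72: heading 14 -> 302
Final: pos=(5.854,13.671), heading=302, 6 segment(s) drawn

Segment endpoints: x in {-21.142, -10.144, -7, -2.79, 0, 5.854}, y in {0, 9.225, 13.671, 13.95, 14.142, 14.142}
xmin=-21.142, ymin=0, xmax=5.854, ymax=14.142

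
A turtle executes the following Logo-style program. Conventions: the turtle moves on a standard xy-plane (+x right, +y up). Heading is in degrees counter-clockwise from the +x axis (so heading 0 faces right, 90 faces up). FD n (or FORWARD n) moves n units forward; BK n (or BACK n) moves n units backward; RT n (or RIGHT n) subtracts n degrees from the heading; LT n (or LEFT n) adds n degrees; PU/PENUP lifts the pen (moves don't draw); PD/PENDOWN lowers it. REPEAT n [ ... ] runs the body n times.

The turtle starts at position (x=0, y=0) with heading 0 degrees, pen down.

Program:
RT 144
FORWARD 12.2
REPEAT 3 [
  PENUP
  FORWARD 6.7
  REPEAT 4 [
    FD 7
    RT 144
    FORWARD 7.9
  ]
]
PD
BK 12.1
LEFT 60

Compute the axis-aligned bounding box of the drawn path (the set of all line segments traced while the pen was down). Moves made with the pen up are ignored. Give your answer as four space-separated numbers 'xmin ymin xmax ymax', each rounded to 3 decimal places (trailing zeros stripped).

Executing turtle program step by step:
Start: pos=(0,0), heading=0, pen down
RT 144: heading 0 -> 216
FD 12.2: (0,0) -> (-9.87,-7.171) [heading=216, draw]
REPEAT 3 [
  -- iteration 1/3 --
  PU: pen up
  FD 6.7: (-9.87,-7.171) -> (-15.29,-11.109) [heading=216, move]
  REPEAT 4 [
    -- iteration 1/4 --
    FD 7: (-15.29,-11.109) -> (-20.954,-15.224) [heading=216, move]
    RT 144: heading 216 -> 72
    FD 7.9: (-20.954,-15.224) -> (-18.512,-7.71) [heading=72, move]
    -- iteration 2/4 --
    FD 7: (-18.512,-7.71) -> (-16.349,-1.053) [heading=72, move]
    RT 144: heading 72 -> 288
    FD 7.9: (-16.349,-1.053) -> (-13.908,-8.566) [heading=288, move]
    -- iteration 3/4 --
    FD 7: (-13.908,-8.566) -> (-11.745,-15.224) [heading=288, move]
    RT 144: heading 288 -> 144
    FD 7.9: (-11.745,-15.224) -> (-18.136,-10.58) [heading=144, move]
    -- iteration 4/4 --
    FD 7: (-18.136,-10.58) -> (-23.799,-6.466) [heading=144, move]
    RT 144: heading 144 -> 0
    FD 7.9: (-23.799,-6.466) -> (-15.899,-6.466) [heading=0, move]
  ]
  -- iteration 2/3 --
  PU: pen up
  FD 6.7: (-15.899,-6.466) -> (-9.199,-6.466) [heading=0, move]
  REPEAT 4 [
    -- iteration 1/4 --
    FD 7: (-9.199,-6.466) -> (-2.199,-6.466) [heading=0, move]
    RT 144: heading 0 -> 216
    FD 7.9: (-2.199,-6.466) -> (-8.59,-11.109) [heading=216, move]
    -- iteration 2/4 --
    FD 7: (-8.59,-11.109) -> (-14.254,-15.224) [heading=216, move]
    RT 144: heading 216 -> 72
    FD 7.9: (-14.254,-15.224) -> (-11.812,-7.71) [heading=72, move]
    -- iteration 3/4 --
    FD 7: (-11.812,-7.71) -> (-9.649,-1.053) [heading=72, move]
    RT 144: heading 72 -> 288
    FD 7.9: (-9.649,-1.053) -> (-7.208,-8.566) [heading=288, move]
    -- iteration 4/4 --
    FD 7: (-7.208,-8.566) -> (-5.045,-15.224) [heading=288, move]
    RT 144: heading 288 -> 144
    FD 7.9: (-5.045,-15.224) -> (-11.436,-10.58) [heading=144, move]
  ]
  -- iteration 3/3 --
  PU: pen up
  FD 6.7: (-11.436,-10.58) -> (-16.856,-6.642) [heading=144, move]
  REPEAT 4 [
    -- iteration 1/4 --
    FD 7: (-16.856,-6.642) -> (-22.52,-2.527) [heading=144, move]
    RT 144: heading 144 -> 0
    FD 7.9: (-22.52,-2.527) -> (-14.62,-2.527) [heading=0, move]
    -- iteration 2/4 --
    FD 7: (-14.62,-2.527) -> (-7.62,-2.527) [heading=0, move]
    RT 144: heading 0 -> 216
    FD 7.9: (-7.62,-2.527) -> (-14.011,-7.171) [heading=216, move]
    -- iteration 3/4 --
    FD 7: (-14.011,-7.171) -> (-19.674,-11.285) [heading=216, move]
    RT 144: heading 216 -> 72
    FD 7.9: (-19.674,-11.285) -> (-17.233,-3.772) [heading=72, move]
    -- iteration 4/4 --
    FD 7: (-17.233,-3.772) -> (-15.07,2.885) [heading=72, move]
    RT 144: heading 72 -> 288
    FD 7.9: (-15.07,2.885) -> (-12.628,-4.628) [heading=288, move]
  ]
]
PD: pen down
BK 12.1: (-12.628,-4.628) -> (-16.367,6.88) [heading=288, draw]
LT 60: heading 288 -> 348
Final: pos=(-16.367,6.88), heading=348, 2 segment(s) drawn

Segment endpoints: x in {-16.367, -12.628, -9.87, 0}, y in {-7.171, -4.628, 0, 6.88}
xmin=-16.367, ymin=-7.171, xmax=0, ymax=6.88

Answer: -16.367 -7.171 0 6.88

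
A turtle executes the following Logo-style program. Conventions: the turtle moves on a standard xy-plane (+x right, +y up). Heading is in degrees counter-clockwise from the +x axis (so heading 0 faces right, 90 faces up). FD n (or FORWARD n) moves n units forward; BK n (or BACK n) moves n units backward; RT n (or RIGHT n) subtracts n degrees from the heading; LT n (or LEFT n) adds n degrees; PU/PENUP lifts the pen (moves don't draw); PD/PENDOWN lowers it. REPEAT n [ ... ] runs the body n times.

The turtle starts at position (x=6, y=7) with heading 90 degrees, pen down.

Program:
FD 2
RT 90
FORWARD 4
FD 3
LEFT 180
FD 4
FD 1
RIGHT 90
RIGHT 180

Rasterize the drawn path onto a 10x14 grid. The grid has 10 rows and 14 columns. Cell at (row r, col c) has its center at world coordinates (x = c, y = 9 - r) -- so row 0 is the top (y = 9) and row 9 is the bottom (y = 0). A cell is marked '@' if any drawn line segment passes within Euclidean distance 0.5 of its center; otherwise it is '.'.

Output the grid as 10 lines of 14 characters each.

Answer: ......@@@@@@@@
......@.......
......@.......
..............
..............
..............
..............
..............
..............
..............

Derivation:
Segment 0: (6,7) -> (6,9)
Segment 1: (6,9) -> (10,9)
Segment 2: (10,9) -> (13,9)
Segment 3: (13,9) -> (9,9)
Segment 4: (9,9) -> (8,9)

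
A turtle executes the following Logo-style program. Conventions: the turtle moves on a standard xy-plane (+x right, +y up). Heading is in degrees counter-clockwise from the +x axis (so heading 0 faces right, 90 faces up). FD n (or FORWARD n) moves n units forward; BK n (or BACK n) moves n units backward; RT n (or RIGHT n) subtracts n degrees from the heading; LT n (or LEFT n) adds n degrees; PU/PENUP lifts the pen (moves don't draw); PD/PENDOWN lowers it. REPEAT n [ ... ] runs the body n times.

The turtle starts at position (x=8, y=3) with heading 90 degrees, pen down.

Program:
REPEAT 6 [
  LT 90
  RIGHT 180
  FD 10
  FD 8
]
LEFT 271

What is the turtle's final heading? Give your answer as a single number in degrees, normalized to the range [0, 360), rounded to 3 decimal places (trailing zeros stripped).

Answer: 181

Derivation:
Executing turtle program step by step:
Start: pos=(8,3), heading=90, pen down
REPEAT 6 [
  -- iteration 1/6 --
  LT 90: heading 90 -> 180
  RT 180: heading 180 -> 0
  FD 10: (8,3) -> (18,3) [heading=0, draw]
  FD 8: (18,3) -> (26,3) [heading=0, draw]
  -- iteration 2/6 --
  LT 90: heading 0 -> 90
  RT 180: heading 90 -> 270
  FD 10: (26,3) -> (26,-7) [heading=270, draw]
  FD 8: (26,-7) -> (26,-15) [heading=270, draw]
  -- iteration 3/6 --
  LT 90: heading 270 -> 0
  RT 180: heading 0 -> 180
  FD 10: (26,-15) -> (16,-15) [heading=180, draw]
  FD 8: (16,-15) -> (8,-15) [heading=180, draw]
  -- iteration 4/6 --
  LT 90: heading 180 -> 270
  RT 180: heading 270 -> 90
  FD 10: (8,-15) -> (8,-5) [heading=90, draw]
  FD 8: (8,-5) -> (8,3) [heading=90, draw]
  -- iteration 5/6 --
  LT 90: heading 90 -> 180
  RT 180: heading 180 -> 0
  FD 10: (8,3) -> (18,3) [heading=0, draw]
  FD 8: (18,3) -> (26,3) [heading=0, draw]
  -- iteration 6/6 --
  LT 90: heading 0 -> 90
  RT 180: heading 90 -> 270
  FD 10: (26,3) -> (26,-7) [heading=270, draw]
  FD 8: (26,-7) -> (26,-15) [heading=270, draw]
]
LT 271: heading 270 -> 181
Final: pos=(26,-15), heading=181, 12 segment(s) drawn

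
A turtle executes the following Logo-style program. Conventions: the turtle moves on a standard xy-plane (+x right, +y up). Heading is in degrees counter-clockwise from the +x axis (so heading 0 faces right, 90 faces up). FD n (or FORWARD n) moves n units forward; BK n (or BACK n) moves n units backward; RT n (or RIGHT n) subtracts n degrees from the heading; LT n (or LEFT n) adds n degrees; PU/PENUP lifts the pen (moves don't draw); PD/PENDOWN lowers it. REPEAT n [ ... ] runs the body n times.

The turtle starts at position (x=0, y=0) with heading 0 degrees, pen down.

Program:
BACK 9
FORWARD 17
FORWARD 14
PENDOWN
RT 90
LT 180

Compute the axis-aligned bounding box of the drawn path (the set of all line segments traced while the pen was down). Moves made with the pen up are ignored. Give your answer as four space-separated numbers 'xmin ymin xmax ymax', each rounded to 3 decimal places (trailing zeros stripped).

Executing turtle program step by step:
Start: pos=(0,0), heading=0, pen down
BK 9: (0,0) -> (-9,0) [heading=0, draw]
FD 17: (-9,0) -> (8,0) [heading=0, draw]
FD 14: (8,0) -> (22,0) [heading=0, draw]
PD: pen down
RT 90: heading 0 -> 270
LT 180: heading 270 -> 90
Final: pos=(22,0), heading=90, 3 segment(s) drawn

Segment endpoints: x in {-9, 0, 8, 22}, y in {0}
xmin=-9, ymin=0, xmax=22, ymax=0

Answer: -9 0 22 0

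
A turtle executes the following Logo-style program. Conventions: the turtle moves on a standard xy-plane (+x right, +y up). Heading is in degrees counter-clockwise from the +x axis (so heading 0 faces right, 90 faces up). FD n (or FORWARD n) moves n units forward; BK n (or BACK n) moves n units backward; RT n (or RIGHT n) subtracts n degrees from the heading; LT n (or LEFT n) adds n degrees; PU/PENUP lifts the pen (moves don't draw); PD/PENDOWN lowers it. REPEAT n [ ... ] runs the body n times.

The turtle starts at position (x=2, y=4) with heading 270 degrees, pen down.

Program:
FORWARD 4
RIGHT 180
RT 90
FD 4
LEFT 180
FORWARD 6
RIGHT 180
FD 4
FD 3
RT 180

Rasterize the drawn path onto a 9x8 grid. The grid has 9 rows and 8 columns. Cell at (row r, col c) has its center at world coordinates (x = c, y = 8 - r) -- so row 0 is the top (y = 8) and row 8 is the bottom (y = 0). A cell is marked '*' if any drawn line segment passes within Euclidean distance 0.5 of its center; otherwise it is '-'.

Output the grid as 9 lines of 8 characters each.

Segment 0: (2,4) -> (2,0)
Segment 1: (2,0) -> (6,0)
Segment 2: (6,0) -> (-0,0)
Segment 3: (-0,0) -> (4,0)
Segment 4: (4,0) -> (7,0)

Answer: --------
--------
--------
--------
--*-----
--*-----
--*-----
--*-----
********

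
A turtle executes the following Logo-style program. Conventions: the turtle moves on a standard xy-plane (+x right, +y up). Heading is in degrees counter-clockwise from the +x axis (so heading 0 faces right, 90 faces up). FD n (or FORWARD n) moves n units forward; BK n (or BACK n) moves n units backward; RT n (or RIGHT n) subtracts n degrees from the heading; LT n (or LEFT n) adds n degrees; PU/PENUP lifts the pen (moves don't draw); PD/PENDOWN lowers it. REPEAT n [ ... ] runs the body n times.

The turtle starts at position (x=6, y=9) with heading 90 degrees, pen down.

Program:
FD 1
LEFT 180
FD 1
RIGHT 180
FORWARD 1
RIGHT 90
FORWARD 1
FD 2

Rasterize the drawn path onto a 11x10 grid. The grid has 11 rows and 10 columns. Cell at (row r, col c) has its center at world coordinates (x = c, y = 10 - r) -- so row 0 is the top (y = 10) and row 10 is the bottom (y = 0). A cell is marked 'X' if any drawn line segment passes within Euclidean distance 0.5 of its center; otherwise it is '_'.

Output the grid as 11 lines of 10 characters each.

Answer: ______XXXX
______X___
__________
__________
__________
__________
__________
__________
__________
__________
__________

Derivation:
Segment 0: (6,9) -> (6,10)
Segment 1: (6,10) -> (6,9)
Segment 2: (6,9) -> (6,10)
Segment 3: (6,10) -> (7,10)
Segment 4: (7,10) -> (9,10)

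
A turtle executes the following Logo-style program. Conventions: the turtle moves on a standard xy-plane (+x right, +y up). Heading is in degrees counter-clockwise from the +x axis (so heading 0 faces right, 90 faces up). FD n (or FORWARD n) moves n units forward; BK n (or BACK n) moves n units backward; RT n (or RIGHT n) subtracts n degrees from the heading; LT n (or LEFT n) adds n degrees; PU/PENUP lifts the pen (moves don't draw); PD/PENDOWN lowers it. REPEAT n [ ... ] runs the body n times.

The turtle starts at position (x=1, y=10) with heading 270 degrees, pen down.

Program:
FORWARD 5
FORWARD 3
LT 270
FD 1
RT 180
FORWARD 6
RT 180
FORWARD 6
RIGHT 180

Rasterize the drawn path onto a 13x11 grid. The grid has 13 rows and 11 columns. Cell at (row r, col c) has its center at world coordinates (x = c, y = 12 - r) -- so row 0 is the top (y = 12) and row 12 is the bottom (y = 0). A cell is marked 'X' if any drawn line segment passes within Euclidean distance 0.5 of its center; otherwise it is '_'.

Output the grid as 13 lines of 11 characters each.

Segment 0: (1,10) -> (1,5)
Segment 1: (1,5) -> (1,2)
Segment 2: (1,2) -> (-0,2)
Segment 3: (-0,2) -> (6,2)
Segment 4: (6,2) -> (-0,2)

Answer: ___________
___________
_X_________
_X_________
_X_________
_X_________
_X_________
_X_________
_X_________
_X_________
XXXXXXX____
___________
___________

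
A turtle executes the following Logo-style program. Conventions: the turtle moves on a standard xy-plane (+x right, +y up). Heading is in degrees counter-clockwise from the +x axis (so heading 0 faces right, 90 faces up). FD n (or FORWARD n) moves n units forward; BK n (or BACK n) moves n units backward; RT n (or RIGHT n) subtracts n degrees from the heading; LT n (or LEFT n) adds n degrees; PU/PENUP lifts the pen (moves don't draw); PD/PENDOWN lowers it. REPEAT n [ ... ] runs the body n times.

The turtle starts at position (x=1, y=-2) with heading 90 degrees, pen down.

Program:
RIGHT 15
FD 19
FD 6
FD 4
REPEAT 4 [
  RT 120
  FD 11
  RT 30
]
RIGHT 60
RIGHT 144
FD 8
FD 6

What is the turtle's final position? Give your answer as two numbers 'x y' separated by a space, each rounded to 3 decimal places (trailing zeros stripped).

Answer: 22.333 13.959

Derivation:
Executing turtle program step by step:
Start: pos=(1,-2), heading=90, pen down
RT 15: heading 90 -> 75
FD 19: (1,-2) -> (5.918,16.353) [heading=75, draw]
FD 6: (5.918,16.353) -> (7.47,22.148) [heading=75, draw]
FD 4: (7.47,22.148) -> (8.506,26.012) [heading=75, draw]
REPEAT 4 [
  -- iteration 1/4 --
  RT 120: heading 75 -> 315
  FD 11: (8.506,26.012) -> (16.284,18.234) [heading=315, draw]
  RT 30: heading 315 -> 285
  -- iteration 2/4 --
  RT 120: heading 285 -> 165
  FD 11: (16.284,18.234) -> (5.659,21.081) [heading=165, draw]
  RT 30: heading 165 -> 135
  -- iteration 3/4 --
  RT 120: heading 135 -> 15
  FD 11: (5.659,21.081) -> (16.284,23.928) [heading=15, draw]
  RT 30: heading 15 -> 345
  -- iteration 4/4 --
  RT 120: heading 345 -> 225
  FD 11: (16.284,23.928) -> (8.506,16.15) [heading=225, draw]
  RT 30: heading 225 -> 195
]
RT 60: heading 195 -> 135
RT 144: heading 135 -> 351
FD 8: (8.506,16.15) -> (16.407,14.898) [heading=351, draw]
FD 6: (16.407,14.898) -> (22.333,13.959) [heading=351, draw]
Final: pos=(22.333,13.959), heading=351, 9 segment(s) drawn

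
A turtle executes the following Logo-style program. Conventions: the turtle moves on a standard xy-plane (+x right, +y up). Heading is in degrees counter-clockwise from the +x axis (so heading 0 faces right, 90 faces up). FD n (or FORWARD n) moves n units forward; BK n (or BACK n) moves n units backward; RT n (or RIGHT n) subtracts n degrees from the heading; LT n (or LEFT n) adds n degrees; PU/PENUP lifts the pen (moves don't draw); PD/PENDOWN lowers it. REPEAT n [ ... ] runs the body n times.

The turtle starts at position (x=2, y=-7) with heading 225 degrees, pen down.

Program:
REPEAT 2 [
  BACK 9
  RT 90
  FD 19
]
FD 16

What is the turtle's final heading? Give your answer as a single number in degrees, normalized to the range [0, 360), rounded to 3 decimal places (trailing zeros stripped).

Executing turtle program step by step:
Start: pos=(2,-7), heading=225, pen down
REPEAT 2 [
  -- iteration 1/2 --
  BK 9: (2,-7) -> (8.364,-0.636) [heading=225, draw]
  RT 90: heading 225 -> 135
  FD 19: (8.364,-0.636) -> (-5.071,12.799) [heading=135, draw]
  -- iteration 2/2 --
  BK 9: (-5.071,12.799) -> (1.293,6.435) [heading=135, draw]
  RT 90: heading 135 -> 45
  FD 19: (1.293,6.435) -> (14.728,19.87) [heading=45, draw]
]
FD 16: (14.728,19.87) -> (26.042,31.184) [heading=45, draw]
Final: pos=(26.042,31.184), heading=45, 5 segment(s) drawn

Answer: 45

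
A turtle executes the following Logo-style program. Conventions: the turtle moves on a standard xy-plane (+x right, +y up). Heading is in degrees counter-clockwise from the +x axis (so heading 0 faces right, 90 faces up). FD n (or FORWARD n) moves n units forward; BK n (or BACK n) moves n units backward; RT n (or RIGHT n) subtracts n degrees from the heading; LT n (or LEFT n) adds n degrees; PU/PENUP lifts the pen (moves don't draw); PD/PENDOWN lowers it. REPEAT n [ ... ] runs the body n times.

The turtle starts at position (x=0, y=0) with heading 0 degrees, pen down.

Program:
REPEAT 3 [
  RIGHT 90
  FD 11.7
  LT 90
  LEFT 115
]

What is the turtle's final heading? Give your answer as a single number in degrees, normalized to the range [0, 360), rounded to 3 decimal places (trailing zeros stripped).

Answer: 345

Derivation:
Executing turtle program step by step:
Start: pos=(0,0), heading=0, pen down
REPEAT 3 [
  -- iteration 1/3 --
  RT 90: heading 0 -> 270
  FD 11.7: (0,0) -> (0,-11.7) [heading=270, draw]
  LT 90: heading 270 -> 0
  LT 115: heading 0 -> 115
  -- iteration 2/3 --
  RT 90: heading 115 -> 25
  FD 11.7: (0,-11.7) -> (10.604,-6.755) [heading=25, draw]
  LT 90: heading 25 -> 115
  LT 115: heading 115 -> 230
  -- iteration 3/3 --
  RT 90: heading 230 -> 140
  FD 11.7: (10.604,-6.755) -> (1.641,0.765) [heading=140, draw]
  LT 90: heading 140 -> 230
  LT 115: heading 230 -> 345
]
Final: pos=(1.641,0.765), heading=345, 3 segment(s) drawn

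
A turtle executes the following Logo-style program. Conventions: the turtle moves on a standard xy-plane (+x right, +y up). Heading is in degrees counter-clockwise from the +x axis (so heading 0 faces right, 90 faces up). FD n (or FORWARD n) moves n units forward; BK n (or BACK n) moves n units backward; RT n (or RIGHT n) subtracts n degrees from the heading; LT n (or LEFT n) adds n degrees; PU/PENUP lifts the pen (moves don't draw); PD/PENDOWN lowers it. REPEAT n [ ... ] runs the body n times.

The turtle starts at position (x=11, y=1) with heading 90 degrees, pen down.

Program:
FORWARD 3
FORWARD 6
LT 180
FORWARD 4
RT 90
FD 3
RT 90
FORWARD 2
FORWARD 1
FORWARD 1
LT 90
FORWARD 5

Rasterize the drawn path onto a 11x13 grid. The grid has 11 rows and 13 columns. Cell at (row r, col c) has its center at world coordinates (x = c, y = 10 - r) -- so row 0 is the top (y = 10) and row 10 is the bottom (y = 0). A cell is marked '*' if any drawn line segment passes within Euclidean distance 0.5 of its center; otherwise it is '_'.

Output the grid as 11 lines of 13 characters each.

Answer: ___******__*_
________*__*_
________*__*_
________*__*_
________****_
___________*_
___________*_
___________*_
___________*_
___________*_
_____________

Derivation:
Segment 0: (11,1) -> (11,4)
Segment 1: (11,4) -> (11,10)
Segment 2: (11,10) -> (11,6)
Segment 3: (11,6) -> (8,6)
Segment 4: (8,6) -> (8,8)
Segment 5: (8,8) -> (8,9)
Segment 6: (8,9) -> (8,10)
Segment 7: (8,10) -> (3,10)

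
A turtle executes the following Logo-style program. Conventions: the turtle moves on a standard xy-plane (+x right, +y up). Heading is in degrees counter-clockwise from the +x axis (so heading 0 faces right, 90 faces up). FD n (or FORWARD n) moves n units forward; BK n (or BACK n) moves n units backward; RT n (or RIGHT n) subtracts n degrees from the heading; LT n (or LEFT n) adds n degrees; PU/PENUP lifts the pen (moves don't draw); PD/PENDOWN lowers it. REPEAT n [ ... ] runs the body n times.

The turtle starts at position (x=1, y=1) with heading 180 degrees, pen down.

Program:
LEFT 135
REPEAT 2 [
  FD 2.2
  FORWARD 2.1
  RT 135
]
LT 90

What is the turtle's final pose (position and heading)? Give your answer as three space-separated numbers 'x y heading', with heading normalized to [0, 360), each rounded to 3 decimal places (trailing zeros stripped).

Answer: -0.259 -2.041 135

Derivation:
Executing turtle program step by step:
Start: pos=(1,1), heading=180, pen down
LT 135: heading 180 -> 315
REPEAT 2 [
  -- iteration 1/2 --
  FD 2.2: (1,1) -> (2.556,-0.556) [heading=315, draw]
  FD 2.1: (2.556,-0.556) -> (4.041,-2.041) [heading=315, draw]
  RT 135: heading 315 -> 180
  -- iteration 2/2 --
  FD 2.2: (4.041,-2.041) -> (1.841,-2.041) [heading=180, draw]
  FD 2.1: (1.841,-2.041) -> (-0.259,-2.041) [heading=180, draw]
  RT 135: heading 180 -> 45
]
LT 90: heading 45 -> 135
Final: pos=(-0.259,-2.041), heading=135, 4 segment(s) drawn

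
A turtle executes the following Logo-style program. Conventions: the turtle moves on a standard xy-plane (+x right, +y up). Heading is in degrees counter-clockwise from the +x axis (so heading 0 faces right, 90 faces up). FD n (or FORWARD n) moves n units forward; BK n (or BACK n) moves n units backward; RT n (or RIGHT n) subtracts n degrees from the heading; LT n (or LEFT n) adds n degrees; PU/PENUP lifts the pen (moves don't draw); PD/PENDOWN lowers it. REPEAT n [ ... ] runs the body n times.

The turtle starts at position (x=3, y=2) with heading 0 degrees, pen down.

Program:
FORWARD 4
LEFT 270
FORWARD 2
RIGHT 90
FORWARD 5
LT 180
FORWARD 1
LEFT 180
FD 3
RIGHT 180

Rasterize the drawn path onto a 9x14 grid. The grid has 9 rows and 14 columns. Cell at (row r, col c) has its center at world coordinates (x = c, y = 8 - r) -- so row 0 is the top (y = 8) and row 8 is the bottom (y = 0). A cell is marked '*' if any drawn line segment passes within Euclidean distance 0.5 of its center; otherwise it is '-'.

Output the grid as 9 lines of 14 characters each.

Answer: --------------
--------------
--------------
--------------
--------------
--------------
---*****------
-------*------
********------

Derivation:
Segment 0: (3,2) -> (7,2)
Segment 1: (7,2) -> (7,0)
Segment 2: (7,0) -> (2,0)
Segment 3: (2,0) -> (3,0)
Segment 4: (3,0) -> (0,0)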